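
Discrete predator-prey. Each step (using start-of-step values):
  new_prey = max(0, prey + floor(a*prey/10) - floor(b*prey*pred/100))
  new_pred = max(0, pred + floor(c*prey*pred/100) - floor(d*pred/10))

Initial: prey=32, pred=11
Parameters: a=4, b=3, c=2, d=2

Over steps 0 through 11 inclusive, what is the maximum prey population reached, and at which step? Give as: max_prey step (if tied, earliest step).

Answer: 34 1

Derivation:
Step 1: prey: 32+12-10=34; pred: 11+7-2=16
Step 2: prey: 34+13-16=31; pred: 16+10-3=23
Step 3: prey: 31+12-21=22; pred: 23+14-4=33
Step 4: prey: 22+8-21=9; pred: 33+14-6=41
Step 5: prey: 9+3-11=1; pred: 41+7-8=40
Step 6: prey: 1+0-1=0; pred: 40+0-8=32
Step 7: prey: 0+0-0=0; pred: 32+0-6=26
Step 8: prey: 0+0-0=0; pred: 26+0-5=21
Step 9: prey: 0+0-0=0; pred: 21+0-4=17
Step 10: prey: 0+0-0=0; pred: 17+0-3=14
Step 11: prey: 0+0-0=0; pred: 14+0-2=12
Max prey = 34 at step 1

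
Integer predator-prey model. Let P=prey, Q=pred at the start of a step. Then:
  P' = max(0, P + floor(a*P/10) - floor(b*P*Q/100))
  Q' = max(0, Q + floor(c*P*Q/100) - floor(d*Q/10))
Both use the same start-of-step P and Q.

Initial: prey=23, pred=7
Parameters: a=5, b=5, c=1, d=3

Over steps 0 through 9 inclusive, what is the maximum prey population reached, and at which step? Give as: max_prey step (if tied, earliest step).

Step 1: prey: 23+11-8=26; pred: 7+1-2=6
Step 2: prey: 26+13-7=32; pred: 6+1-1=6
Step 3: prey: 32+16-9=39; pred: 6+1-1=6
Step 4: prey: 39+19-11=47; pred: 6+2-1=7
Step 5: prey: 47+23-16=54; pred: 7+3-2=8
Step 6: prey: 54+27-21=60; pred: 8+4-2=10
Step 7: prey: 60+30-30=60; pred: 10+6-3=13
Step 8: prey: 60+30-39=51; pred: 13+7-3=17
Step 9: prey: 51+25-43=33; pred: 17+8-5=20
Max prey = 60 at step 6

Answer: 60 6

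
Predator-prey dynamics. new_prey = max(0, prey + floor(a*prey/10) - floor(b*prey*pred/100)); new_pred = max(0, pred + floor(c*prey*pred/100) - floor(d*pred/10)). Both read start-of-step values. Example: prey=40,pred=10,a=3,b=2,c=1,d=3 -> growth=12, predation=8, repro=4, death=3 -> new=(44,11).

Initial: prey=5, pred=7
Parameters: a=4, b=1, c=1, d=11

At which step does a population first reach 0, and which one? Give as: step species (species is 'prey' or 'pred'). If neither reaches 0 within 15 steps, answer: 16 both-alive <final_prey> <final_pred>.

Answer: 1 pred

Derivation:
Step 1: prey: 5+2-0=7; pred: 7+0-7=0
First extinction: pred at step 1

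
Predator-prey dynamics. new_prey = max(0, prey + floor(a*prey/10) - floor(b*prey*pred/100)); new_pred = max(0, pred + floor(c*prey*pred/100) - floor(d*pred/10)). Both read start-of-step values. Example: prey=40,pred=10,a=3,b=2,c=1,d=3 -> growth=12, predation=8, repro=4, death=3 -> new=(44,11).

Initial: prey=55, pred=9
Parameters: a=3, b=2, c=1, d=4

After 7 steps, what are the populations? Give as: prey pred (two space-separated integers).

Step 1: prey: 55+16-9=62; pred: 9+4-3=10
Step 2: prey: 62+18-12=68; pred: 10+6-4=12
Step 3: prey: 68+20-16=72; pred: 12+8-4=16
Step 4: prey: 72+21-23=70; pred: 16+11-6=21
Step 5: prey: 70+21-29=62; pred: 21+14-8=27
Step 6: prey: 62+18-33=47; pred: 27+16-10=33
Step 7: prey: 47+14-31=30; pred: 33+15-13=35

Answer: 30 35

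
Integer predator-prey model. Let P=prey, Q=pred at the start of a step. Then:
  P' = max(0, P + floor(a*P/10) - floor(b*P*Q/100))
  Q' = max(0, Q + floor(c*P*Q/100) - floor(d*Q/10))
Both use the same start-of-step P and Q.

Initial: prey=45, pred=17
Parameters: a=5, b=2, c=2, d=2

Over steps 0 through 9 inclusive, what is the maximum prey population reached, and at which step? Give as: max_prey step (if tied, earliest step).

Step 1: prey: 45+22-15=52; pred: 17+15-3=29
Step 2: prey: 52+26-30=48; pred: 29+30-5=54
Step 3: prey: 48+24-51=21; pred: 54+51-10=95
Step 4: prey: 21+10-39=0; pred: 95+39-19=115
Step 5: prey: 0+0-0=0; pred: 115+0-23=92
Step 6: prey: 0+0-0=0; pred: 92+0-18=74
Step 7: prey: 0+0-0=0; pred: 74+0-14=60
Step 8: prey: 0+0-0=0; pred: 60+0-12=48
Step 9: prey: 0+0-0=0; pred: 48+0-9=39
Max prey = 52 at step 1

Answer: 52 1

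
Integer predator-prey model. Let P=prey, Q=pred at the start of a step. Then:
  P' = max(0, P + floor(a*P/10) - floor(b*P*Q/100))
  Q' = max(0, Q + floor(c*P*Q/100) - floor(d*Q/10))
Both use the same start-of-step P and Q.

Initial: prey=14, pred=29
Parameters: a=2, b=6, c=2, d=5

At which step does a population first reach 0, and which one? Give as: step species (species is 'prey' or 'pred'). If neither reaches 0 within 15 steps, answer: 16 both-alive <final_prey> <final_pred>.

Step 1: prey: 14+2-24=0; pred: 29+8-14=23
First extinction: prey at step 1

Answer: 1 prey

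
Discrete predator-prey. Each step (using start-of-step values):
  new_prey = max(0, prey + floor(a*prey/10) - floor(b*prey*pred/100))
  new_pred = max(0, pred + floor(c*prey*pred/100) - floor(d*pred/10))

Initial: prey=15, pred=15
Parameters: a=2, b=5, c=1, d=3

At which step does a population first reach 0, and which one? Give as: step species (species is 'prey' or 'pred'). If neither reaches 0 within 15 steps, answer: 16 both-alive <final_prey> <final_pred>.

Step 1: prey: 15+3-11=7; pred: 15+2-4=13
Step 2: prey: 7+1-4=4; pred: 13+0-3=10
Step 3: prey: 4+0-2=2; pred: 10+0-3=7
Step 4: prey: 2+0-0=2; pred: 7+0-2=5
Step 5: prey: 2+0-0=2; pred: 5+0-1=4
Step 6: prey: 2+0-0=2; pred: 4+0-1=3
Step 7: prey: 2+0-0=2; pred: 3+0-0=3
Steps 8-15: state stable at prey=2, pred=3 (no change)
No extinction within 15 steps

Answer: 16 both-alive 2 3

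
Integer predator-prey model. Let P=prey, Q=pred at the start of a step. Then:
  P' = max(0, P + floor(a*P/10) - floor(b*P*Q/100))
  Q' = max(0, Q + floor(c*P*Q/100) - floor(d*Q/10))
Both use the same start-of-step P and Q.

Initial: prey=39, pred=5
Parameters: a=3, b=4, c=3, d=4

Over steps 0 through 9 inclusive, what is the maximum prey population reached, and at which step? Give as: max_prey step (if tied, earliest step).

Step 1: prey: 39+11-7=43; pred: 5+5-2=8
Step 2: prey: 43+12-13=42; pred: 8+10-3=15
Step 3: prey: 42+12-25=29; pred: 15+18-6=27
Step 4: prey: 29+8-31=6; pred: 27+23-10=40
Step 5: prey: 6+1-9=0; pred: 40+7-16=31
Step 6: prey: 0+0-0=0; pred: 31+0-12=19
Step 7: prey: 0+0-0=0; pred: 19+0-7=12
Step 8: prey: 0+0-0=0; pred: 12+0-4=8
Step 9: prey: 0+0-0=0; pred: 8+0-3=5
Max prey = 43 at step 1

Answer: 43 1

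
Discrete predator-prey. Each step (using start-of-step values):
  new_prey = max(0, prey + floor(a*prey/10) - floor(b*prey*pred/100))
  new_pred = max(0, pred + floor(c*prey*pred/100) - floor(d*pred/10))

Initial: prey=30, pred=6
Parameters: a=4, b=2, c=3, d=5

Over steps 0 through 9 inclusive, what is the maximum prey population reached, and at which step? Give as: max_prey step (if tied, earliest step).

Answer: 55 3

Derivation:
Step 1: prey: 30+12-3=39; pred: 6+5-3=8
Step 2: prey: 39+15-6=48; pred: 8+9-4=13
Step 3: prey: 48+19-12=55; pred: 13+18-6=25
Step 4: prey: 55+22-27=50; pred: 25+41-12=54
Step 5: prey: 50+20-54=16; pred: 54+81-27=108
Step 6: prey: 16+6-34=0; pred: 108+51-54=105
Step 7: prey: 0+0-0=0; pred: 105+0-52=53
Step 8: prey: 0+0-0=0; pred: 53+0-26=27
Step 9: prey: 0+0-0=0; pred: 27+0-13=14
Max prey = 55 at step 3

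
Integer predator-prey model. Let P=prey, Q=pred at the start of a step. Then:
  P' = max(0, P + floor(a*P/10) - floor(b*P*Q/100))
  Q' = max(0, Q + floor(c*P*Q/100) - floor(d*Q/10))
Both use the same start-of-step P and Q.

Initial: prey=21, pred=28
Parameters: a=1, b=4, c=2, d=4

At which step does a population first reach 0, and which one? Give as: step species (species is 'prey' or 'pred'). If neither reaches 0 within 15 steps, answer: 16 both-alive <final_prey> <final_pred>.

Step 1: prey: 21+2-23=0; pred: 28+11-11=28
First extinction: prey at step 1

Answer: 1 prey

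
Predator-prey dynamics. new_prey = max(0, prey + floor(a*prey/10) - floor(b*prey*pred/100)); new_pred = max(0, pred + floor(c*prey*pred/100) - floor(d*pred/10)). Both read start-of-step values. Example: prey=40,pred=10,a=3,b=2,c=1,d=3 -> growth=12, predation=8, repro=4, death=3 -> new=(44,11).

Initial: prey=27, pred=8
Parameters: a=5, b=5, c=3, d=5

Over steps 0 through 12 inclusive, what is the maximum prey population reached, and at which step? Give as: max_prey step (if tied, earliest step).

Answer: 30 1

Derivation:
Step 1: prey: 27+13-10=30; pred: 8+6-4=10
Step 2: prey: 30+15-15=30; pred: 10+9-5=14
Step 3: prey: 30+15-21=24; pred: 14+12-7=19
Step 4: prey: 24+12-22=14; pred: 19+13-9=23
Step 5: prey: 14+7-16=5; pred: 23+9-11=21
Step 6: prey: 5+2-5=2; pred: 21+3-10=14
Step 7: prey: 2+1-1=2; pred: 14+0-7=7
Step 8: prey: 2+1-0=3; pred: 7+0-3=4
Step 9: prey: 3+1-0=4; pred: 4+0-2=2
Step 10: prey: 4+2-0=6; pred: 2+0-1=1
Step 11: prey: 6+3-0=9; pred: 1+0-0=1
Step 12: prey: 9+4-0=13; pred: 1+0-0=1
Max prey = 30 at step 1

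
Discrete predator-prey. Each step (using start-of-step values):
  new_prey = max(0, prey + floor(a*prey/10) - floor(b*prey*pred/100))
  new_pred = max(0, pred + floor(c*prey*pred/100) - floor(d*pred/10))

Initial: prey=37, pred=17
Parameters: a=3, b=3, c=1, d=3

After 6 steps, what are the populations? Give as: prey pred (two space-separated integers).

Answer: 12 9

Derivation:
Step 1: prey: 37+11-18=30; pred: 17+6-5=18
Step 2: prey: 30+9-16=23; pred: 18+5-5=18
Step 3: prey: 23+6-12=17; pred: 18+4-5=17
Step 4: prey: 17+5-8=14; pred: 17+2-5=14
Step 5: prey: 14+4-5=13; pred: 14+1-4=11
Step 6: prey: 13+3-4=12; pred: 11+1-3=9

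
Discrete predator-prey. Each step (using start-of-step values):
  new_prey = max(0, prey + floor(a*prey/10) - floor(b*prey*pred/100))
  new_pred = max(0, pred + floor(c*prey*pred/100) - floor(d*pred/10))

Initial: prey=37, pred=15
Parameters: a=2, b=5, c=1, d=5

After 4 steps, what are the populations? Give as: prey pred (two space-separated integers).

Answer: 6 3

Derivation:
Step 1: prey: 37+7-27=17; pred: 15+5-7=13
Step 2: prey: 17+3-11=9; pred: 13+2-6=9
Step 3: prey: 9+1-4=6; pred: 9+0-4=5
Step 4: prey: 6+1-1=6; pred: 5+0-2=3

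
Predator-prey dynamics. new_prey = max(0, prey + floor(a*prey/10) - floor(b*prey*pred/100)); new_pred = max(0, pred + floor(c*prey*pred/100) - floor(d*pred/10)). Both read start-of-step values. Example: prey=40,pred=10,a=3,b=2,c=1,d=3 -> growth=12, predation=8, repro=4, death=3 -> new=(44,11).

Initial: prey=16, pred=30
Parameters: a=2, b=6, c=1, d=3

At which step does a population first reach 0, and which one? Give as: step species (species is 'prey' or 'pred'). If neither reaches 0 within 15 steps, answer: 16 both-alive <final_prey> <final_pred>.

Answer: 1 prey

Derivation:
Step 1: prey: 16+3-28=0; pred: 30+4-9=25
First extinction: prey at step 1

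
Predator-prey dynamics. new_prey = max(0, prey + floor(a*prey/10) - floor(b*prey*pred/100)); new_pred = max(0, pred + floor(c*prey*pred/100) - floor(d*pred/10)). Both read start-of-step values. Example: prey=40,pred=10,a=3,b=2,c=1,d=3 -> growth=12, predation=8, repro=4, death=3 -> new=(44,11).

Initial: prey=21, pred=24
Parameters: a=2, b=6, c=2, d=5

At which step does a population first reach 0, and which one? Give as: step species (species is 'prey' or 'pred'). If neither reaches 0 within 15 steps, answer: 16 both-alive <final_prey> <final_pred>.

Answer: 1 prey

Derivation:
Step 1: prey: 21+4-30=0; pred: 24+10-12=22
First extinction: prey at step 1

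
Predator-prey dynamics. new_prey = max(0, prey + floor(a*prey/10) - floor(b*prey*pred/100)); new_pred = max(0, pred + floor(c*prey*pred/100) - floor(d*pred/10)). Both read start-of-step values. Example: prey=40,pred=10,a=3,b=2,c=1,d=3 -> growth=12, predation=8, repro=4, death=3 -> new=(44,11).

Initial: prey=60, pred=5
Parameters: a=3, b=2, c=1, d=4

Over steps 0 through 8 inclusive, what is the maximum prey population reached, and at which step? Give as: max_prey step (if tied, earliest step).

Step 1: prey: 60+18-6=72; pred: 5+3-2=6
Step 2: prey: 72+21-8=85; pred: 6+4-2=8
Step 3: prey: 85+25-13=97; pred: 8+6-3=11
Step 4: prey: 97+29-21=105; pred: 11+10-4=17
Step 5: prey: 105+31-35=101; pred: 17+17-6=28
Step 6: prey: 101+30-56=75; pred: 28+28-11=45
Step 7: prey: 75+22-67=30; pred: 45+33-18=60
Step 8: prey: 30+9-36=3; pred: 60+18-24=54
Max prey = 105 at step 4

Answer: 105 4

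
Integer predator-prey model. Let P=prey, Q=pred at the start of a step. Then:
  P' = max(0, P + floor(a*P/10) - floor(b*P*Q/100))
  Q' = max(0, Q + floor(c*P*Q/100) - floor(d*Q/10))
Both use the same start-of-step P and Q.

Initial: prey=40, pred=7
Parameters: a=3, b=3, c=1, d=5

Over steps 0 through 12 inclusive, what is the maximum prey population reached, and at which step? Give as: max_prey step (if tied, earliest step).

Answer: 95 7

Derivation:
Step 1: prey: 40+12-8=44; pred: 7+2-3=6
Step 2: prey: 44+13-7=50; pred: 6+2-3=5
Step 3: prey: 50+15-7=58; pred: 5+2-2=5
Step 4: prey: 58+17-8=67; pred: 5+2-2=5
Step 5: prey: 67+20-10=77; pred: 5+3-2=6
Step 6: prey: 77+23-13=87; pred: 6+4-3=7
Step 7: prey: 87+26-18=95; pred: 7+6-3=10
Step 8: prey: 95+28-28=95; pred: 10+9-5=14
Step 9: prey: 95+28-39=84; pred: 14+13-7=20
Step 10: prey: 84+25-50=59; pred: 20+16-10=26
Step 11: prey: 59+17-46=30; pred: 26+15-13=28
Step 12: prey: 30+9-25=14; pred: 28+8-14=22
Max prey = 95 at step 7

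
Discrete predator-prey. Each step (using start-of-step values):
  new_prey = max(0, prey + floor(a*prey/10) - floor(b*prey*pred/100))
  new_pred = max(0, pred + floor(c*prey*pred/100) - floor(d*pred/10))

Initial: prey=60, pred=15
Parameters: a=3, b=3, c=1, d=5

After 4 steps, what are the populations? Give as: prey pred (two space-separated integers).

Step 1: prey: 60+18-27=51; pred: 15+9-7=17
Step 2: prey: 51+15-26=40; pred: 17+8-8=17
Step 3: prey: 40+12-20=32; pred: 17+6-8=15
Step 4: prey: 32+9-14=27; pred: 15+4-7=12

Answer: 27 12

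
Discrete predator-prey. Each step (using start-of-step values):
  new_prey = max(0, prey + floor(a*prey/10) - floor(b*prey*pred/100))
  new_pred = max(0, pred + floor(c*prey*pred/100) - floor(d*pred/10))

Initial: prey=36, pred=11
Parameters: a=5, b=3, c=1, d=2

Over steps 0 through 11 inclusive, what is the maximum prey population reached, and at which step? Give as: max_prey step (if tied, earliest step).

Answer: 51 3

Derivation:
Step 1: prey: 36+18-11=43; pred: 11+3-2=12
Step 2: prey: 43+21-15=49; pred: 12+5-2=15
Step 3: prey: 49+24-22=51; pred: 15+7-3=19
Step 4: prey: 51+25-29=47; pred: 19+9-3=25
Step 5: prey: 47+23-35=35; pred: 25+11-5=31
Step 6: prey: 35+17-32=20; pred: 31+10-6=35
Step 7: prey: 20+10-21=9; pred: 35+7-7=35
Step 8: prey: 9+4-9=4; pred: 35+3-7=31
Step 9: prey: 4+2-3=3; pred: 31+1-6=26
Step 10: prey: 3+1-2=2; pred: 26+0-5=21
Step 11: prey: 2+1-1=2; pred: 21+0-4=17
Max prey = 51 at step 3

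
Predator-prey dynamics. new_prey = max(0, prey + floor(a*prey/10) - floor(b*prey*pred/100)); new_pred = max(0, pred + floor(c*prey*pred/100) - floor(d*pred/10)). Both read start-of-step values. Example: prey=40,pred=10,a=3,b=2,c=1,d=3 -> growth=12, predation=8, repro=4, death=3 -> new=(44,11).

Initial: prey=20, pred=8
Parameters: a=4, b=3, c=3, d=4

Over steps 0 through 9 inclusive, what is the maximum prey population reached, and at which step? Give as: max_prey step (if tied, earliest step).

Step 1: prey: 20+8-4=24; pred: 8+4-3=9
Step 2: prey: 24+9-6=27; pred: 9+6-3=12
Step 3: prey: 27+10-9=28; pred: 12+9-4=17
Step 4: prey: 28+11-14=25; pred: 17+14-6=25
Step 5: prey: 25+10-18=17; pred: 25+18-10=33
Step 6: prey: 17+6-16=7; pred: 33+16-13=36
Step 7: prey: 7+2-7=2; pred: 36+7-14=29
Step 8: prey: 2+0-1=1; pred: 29+1-11=19
Step 9: prey: 1+0-0=1; pred: 19+0-7=12
Max prey = 28 at step 3

Answer: 28 3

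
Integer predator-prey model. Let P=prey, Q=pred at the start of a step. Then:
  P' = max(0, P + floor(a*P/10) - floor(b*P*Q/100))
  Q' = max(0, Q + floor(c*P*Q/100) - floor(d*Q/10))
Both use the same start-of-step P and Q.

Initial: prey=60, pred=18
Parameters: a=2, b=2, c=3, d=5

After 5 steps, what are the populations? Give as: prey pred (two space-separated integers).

Step 1: prey: 60+12-21=51; pred: 18+32-9=41
Step 2: prey: 51+10-41=20; pred: 41+62-20=83
Step 3: prey: 20+4-33=0; pred: 83+49-41=91
Step 4: prey: 0+0-0=0; pred: 91+0-45=46
Step 5: prey: 0+0-0=0; pred: 46+0-23=23

Answer: 0 23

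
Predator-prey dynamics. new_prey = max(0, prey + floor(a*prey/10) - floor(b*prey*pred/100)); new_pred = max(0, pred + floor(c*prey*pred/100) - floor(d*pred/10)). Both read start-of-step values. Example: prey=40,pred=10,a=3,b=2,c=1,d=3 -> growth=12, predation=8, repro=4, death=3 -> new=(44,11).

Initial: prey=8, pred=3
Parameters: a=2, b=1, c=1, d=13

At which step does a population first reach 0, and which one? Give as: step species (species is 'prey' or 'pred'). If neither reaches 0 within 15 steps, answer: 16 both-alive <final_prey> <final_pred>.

Step 1: prey: 8+1-0=9; pred: 3+0-3=0
First extinction: pred at step 1

Answer: 1 pred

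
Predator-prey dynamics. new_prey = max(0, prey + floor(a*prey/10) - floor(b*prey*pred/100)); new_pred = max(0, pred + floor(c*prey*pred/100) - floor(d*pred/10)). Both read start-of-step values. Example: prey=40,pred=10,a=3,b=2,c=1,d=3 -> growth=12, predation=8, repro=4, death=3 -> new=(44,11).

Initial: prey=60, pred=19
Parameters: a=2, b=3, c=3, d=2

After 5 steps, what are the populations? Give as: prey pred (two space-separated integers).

Step 1: prey: 60+12-34=38; pred: 19+34-3=50
Step 2: prey: 38+7-57=0; pred: 50+57-10=97
Step 3: prey: 0+0-0=0; pred: 97+0-19=78
Step 4: prey: 0+0-0=0; pred: 78+0-15=63
Step 5: prey: 0+0-0=0; pred: 63+0-12=51

Answer: 0 51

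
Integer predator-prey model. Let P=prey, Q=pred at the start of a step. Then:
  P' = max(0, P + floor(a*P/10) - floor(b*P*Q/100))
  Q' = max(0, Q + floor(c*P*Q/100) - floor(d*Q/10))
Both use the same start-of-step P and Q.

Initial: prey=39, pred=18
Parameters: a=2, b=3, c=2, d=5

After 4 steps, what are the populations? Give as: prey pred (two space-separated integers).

Answer: 5 11

Derivation:
Step 1: prey: 39+7-21=25; pred: 18+14-9=23
Step 2: prey: 25+5-17=13; pred: 23+11-11=23
Step 3: prey: 13+2-8=7; pred: 23+5-11=17
Step 4: prey: 7+1-3=5; pred: 17+2-8=11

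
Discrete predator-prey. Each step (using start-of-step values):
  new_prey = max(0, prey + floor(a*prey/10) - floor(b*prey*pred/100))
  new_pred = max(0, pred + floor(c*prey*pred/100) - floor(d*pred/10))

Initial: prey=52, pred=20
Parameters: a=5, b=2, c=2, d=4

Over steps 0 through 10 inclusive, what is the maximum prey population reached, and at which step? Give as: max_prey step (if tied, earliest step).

Step 1: prey: 52+26-20=58; pred: 20+20-8=32
Step 2: prey: 58+29-37=50; pred: 32+37-12=57
Step 3: prey: 50+25-57=18; pred: 57+57-22=92
Step 4: prey: 18+9-33=0; pred: 92+33-36=89
Step 5: prey: 0+0-0=0; pred: 89+0-35=54
Step 6: prey: 0+0-0=0; pred: 54+0-21=33
Step 7: prey: 0+0-0=0; pred: 33+0-13=20
Step 8: prey: 0+0-0=0; pred: 20+0-8=12
Step 9: prey: 0+0-0=0; pred: 12+0-4=8
Step 10: prey: 0+0-0=0; pred: 8+0-3=5
Max prey = 58 at step 1

Answer: 58 1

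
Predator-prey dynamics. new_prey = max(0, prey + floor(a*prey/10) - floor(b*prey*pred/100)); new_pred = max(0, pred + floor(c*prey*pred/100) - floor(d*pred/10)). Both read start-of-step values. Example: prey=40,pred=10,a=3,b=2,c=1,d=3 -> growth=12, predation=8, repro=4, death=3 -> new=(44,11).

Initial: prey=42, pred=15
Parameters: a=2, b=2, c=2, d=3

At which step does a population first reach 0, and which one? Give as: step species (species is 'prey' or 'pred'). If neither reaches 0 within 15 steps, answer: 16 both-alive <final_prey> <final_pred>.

Answer: 16 both-alive 1 3

Derivation:
Step 1: prey: 42+8-12=38; pred: 15+12-4=23
Step 2: prey: 38+7-17=28; pred: 23+17-6=34
Step 3: prey: 28+5-19=14; pred: 34+19-10=43
Step 4: prey: 14+2-12=4; pred: 43+12-12=43
Step 5: prey: 4+0-3=1; pred: 43+3-12=34
Step 6: prey: 1+0-0=1; pred: 34+0-10=24
Step 7: prey: 1+0-0=1; pred: 24+0-7=17
Step 8: prey: 1+0-0=1; pred: 17+0-5=12
Step 9: prey: 1+0-0=1; pred: 12+0-3=9
Step 10: prey: 1+0-0=1; pred: 9+0-2=7
Step 11: prey: 1+0-0=1; pred: 7+0-2=5
Step 12: prey: 1+0-0=1; pred: 5+0-1=4
Step 13: prey: 1+0-0=1; pred: 4+0-1=3
Step 14: prey: 1+0-0=1; pred: 3+0-0=3
Steps 15-15: state stable at prey=1, pred=3 (no change)
No extinction within 15 steps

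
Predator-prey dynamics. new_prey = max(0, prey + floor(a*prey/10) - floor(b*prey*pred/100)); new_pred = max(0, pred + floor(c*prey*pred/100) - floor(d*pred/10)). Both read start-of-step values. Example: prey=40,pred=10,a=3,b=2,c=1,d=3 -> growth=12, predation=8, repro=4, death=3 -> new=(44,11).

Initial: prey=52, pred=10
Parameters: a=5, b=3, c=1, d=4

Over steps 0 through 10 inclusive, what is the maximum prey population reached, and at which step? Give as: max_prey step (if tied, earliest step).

Step 1: prey: 52+26-15=63; pred: 10+5-4=11
Step 2: prey: 63+31-20=74; pred: 11+6-4=13
Step 3: prey: 74+37-28=83; pred: 13+9-5=17
Step 4: prey: 83+41-42=82; pred: 17+14-6=25
Step 5: prey: 82+41-61=62; pred: 25+20-10=35
Step 6: prey: 62+31-65=28; pred: 35+21-14=42
Step 7: prey: 28+14-35=7; pred: 42+11-16=37
Step 8: prey: 7+3-7=3; pred: 37+2-14=25
Step 9: prey: 3+1-2=2; pred: 25+0-10=15
Step 10: prey: 2+1-0=3; pred: 15+0-6=9
Max prey = 83 at step 3

Answer: 83 3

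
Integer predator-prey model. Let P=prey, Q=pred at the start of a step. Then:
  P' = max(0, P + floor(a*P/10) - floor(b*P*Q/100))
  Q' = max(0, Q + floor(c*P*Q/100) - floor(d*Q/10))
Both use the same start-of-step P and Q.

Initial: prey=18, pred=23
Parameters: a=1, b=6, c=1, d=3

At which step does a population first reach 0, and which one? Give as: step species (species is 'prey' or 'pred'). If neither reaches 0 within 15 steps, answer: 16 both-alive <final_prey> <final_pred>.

Answer: 1 prey

Derivation:
Step 1: prey: 18+1-24=0; pred: 23+4-6=21
First extinction: prey at step 1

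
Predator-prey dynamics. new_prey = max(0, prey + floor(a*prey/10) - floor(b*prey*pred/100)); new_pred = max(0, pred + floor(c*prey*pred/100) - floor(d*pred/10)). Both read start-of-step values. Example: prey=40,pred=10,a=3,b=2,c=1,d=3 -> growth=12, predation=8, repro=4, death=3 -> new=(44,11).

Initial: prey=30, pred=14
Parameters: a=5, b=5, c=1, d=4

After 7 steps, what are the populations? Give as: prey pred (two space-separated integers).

Step 1: prey: 30+15-21=24; pred: 14+4-5=13
Step 2: prey: 24+12-15=21; pred: 13+3-5=11
Step 3: prey: 21+10-11=20; pred: 11+2-4=9
Step 4: prey: 20+10-9=21; pred: 9+1-3=7
Step 5: prey: 21+10-7=24; pred: 7+1-2=6
Step 6: prey: 24+12-7=29; pred: 6+1-2=5
Step 7: prey: 29+14-7=36; pred: 5+1-2=4

Answer: 36 4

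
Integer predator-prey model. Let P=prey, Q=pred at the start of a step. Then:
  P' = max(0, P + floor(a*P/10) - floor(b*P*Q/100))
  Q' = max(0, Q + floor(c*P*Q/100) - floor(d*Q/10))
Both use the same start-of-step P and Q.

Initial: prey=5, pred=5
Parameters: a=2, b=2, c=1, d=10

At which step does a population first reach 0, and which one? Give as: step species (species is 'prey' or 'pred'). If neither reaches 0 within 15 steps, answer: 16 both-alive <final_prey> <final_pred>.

Step 1: prey: 5+1-0=6; pred: 5+0-5=0
First extinction: pred at step 1

Answer: 1 pred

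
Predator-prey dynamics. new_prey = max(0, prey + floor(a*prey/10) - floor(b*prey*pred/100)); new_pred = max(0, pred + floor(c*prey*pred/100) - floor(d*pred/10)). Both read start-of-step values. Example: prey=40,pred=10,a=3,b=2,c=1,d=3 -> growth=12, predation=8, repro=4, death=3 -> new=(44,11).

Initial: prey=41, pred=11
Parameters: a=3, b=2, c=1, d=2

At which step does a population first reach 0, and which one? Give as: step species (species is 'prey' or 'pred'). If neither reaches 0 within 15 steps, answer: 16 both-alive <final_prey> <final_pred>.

Answer: 16 both-alive 5 9

Derivation:
Step 1: prey: 41+12-9=44; pred: 11+4-2=13
Step 2: prey: 44+13-11=46; pred: 13+5-2=16
Step 3: prey: 46+13-14=45; pred: 16+7-3=20
Step 4: prey: 45+13-18=40; pred: 20+9-4=25
Step 5: prey: 40+12-20=32; pred: 25+10-5=30
Step 6: prey: 32+9-19=22; pred: 30+9-6=33
Step 7: prey: 22+6-14=14; pred: 33+7-6=34
Step 8: prey: 14+4-9=9; pred: 34+4-6=32
Step 9: prey: 9+2-5=6; pred: 32+2-6=28
Step 10: prey: 6+1-3=4; pred: 28+1-5=24
Step 11: prey: 4+1-1=4; pred: 24+0-4=20
Step 12: prey: 4+1-1=4; pred: 20+0-4=16
Step 13: prey: 4+1-1=4; pred: 16+0-3=13
Step 14: prey: 4+1-1=4; pred: 13+0-2=11
Step 15: prey: 4+1-0=5; pred: 11+0-2=9
No extinction within 15 steps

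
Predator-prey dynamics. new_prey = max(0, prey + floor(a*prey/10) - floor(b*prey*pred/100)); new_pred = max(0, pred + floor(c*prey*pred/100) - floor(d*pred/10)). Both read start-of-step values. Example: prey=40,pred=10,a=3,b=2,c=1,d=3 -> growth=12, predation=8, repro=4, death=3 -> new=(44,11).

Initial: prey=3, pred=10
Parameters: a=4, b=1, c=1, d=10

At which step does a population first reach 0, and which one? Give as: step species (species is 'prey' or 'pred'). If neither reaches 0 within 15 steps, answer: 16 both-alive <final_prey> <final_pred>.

Step 1: prey: 3+1-0=4; pred: 10+0-10=0
First extinction: pred at step 1

Answer: 1 pred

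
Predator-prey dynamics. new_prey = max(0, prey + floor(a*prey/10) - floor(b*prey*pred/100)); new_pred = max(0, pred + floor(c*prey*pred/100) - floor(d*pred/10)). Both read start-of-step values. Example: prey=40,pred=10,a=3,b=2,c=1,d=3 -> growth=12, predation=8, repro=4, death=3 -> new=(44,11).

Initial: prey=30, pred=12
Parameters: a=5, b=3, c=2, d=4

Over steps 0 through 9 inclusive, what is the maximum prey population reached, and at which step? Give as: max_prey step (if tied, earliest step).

Step 1: prey: 30+15-10=35; pred: 12+7-4=15
Step 2: prey: 35+17-15=37; pred: 15+10-6=19
Step 3: prey: 37+18-21=34; pred: 19+14-7=26
Step 4: prey: 34+17-26=25; pred: 26+17-10=33
Step 5: prey: 25+12-24=13; pred: 33+16-13=36
Step 6: prey: 13+6-14=5; pred: 36+9-14=31
Step 7: prey: 5+2-4=3; pred: 31+3-12=22
Step 8: prey: 3+1-1=3; pred: 22+1-8=15
Step 9: prey: 3+1-1=3; pred: 15+0-6=9
Max prey = 37 at step 2

Answer: 37 2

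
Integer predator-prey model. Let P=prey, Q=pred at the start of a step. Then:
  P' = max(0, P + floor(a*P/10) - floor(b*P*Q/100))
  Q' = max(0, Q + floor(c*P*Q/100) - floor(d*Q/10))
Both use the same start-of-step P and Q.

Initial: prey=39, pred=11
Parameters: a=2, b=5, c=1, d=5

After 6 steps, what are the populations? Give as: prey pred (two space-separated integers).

Answer: 18 1

Derivation:
Step 1: prey: 39+7-21=25; pred: 11+4-5=10
Step 2: prey: 25+5-12=18; pred: 10+2-5=7
Step 3: prey: 18+3-6=15; pred: 7+1-3=5
Step 4: prey: 15+3-3=15; pred: 5+0-2=3
Step 5: prey: 15+3-2=16; pred: 3+0-1=2
Step 6: prey: 16+3-1=18; pred: 2+0-1=1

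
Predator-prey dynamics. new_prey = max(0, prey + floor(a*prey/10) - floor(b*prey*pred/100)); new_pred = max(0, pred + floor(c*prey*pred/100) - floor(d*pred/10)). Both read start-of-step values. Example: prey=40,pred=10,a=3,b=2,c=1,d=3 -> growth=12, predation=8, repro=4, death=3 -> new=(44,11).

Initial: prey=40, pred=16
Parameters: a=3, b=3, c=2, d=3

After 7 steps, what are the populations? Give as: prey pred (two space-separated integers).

Answer: 1 11

Derivation:
Step 1: prey: 40+12-19=33; pred: 16+12-4=24
Step 2: prey: 33+9-23=19; pred: 24+15-7=32
Step 3: prey: 19+5-18=6; pred: 32+12-9=35
Step 4: prey: 6+1-6=1; pred: 35+4-10=29
Step 5: prey: 1+0-0=1; pred: 29+0-8=21
Step 6: prey: 1+0-0=1; pred: 21+0-6=15
Step 7: prey: 1+0-0=1; pred: 15+0-4=11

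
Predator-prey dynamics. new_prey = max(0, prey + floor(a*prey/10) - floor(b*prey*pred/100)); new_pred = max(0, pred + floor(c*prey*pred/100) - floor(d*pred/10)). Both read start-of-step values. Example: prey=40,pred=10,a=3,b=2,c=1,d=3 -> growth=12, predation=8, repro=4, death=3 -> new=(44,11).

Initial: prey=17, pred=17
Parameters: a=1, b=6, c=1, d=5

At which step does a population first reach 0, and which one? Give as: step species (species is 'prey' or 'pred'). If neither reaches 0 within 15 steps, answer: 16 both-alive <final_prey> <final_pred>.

Step 1: prey: 17+1-17=1; pred: 17+2-8=11
Step 2: prey: 1+0-0=1; pred: 11+0-5=6
Step 3: prey: 1+0-0=1; pred: 6+0-3=3
Step 4: prey: 1+0-0=1; pred: 3+0-1=2
Step 5: prey: 1+0-0=1; pred: 2+0-1=1
Step 6: prey: 1+0-0=1; pred: 1+0-0=1
Steps 7-15: state stable at prey=1, pred=1 (no change)
No extinction within 15 steps

Answer: 16 both-alive 1 1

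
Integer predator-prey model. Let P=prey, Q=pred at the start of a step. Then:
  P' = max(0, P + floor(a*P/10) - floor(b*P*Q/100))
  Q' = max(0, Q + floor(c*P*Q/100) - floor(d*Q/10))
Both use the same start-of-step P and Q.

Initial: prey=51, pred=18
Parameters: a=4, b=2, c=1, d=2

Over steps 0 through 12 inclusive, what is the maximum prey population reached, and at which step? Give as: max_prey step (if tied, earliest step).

Answer: 53 1

Derivation:
Step 1: prey: 51+20-18=53; pred: 18+9-3=24
Step 2: prey: 53+21-25=49; pred: 24+12-4=32
Step 3: prey: 49+19-31=37; pred: 32+15-6=41
Step 4: prey: 37+14-30=21; pred: 41+15-8=48
Step 5: prey: 21+8-20=9; pred: 48+10-9=49
Step 6: prey: 9+3-8=4; pred: 49+4-9=44
Step 7: prey: 4+1-3=2; pred: 44+1-8=37
Step 8: prey: 2+0-1=1; pred: 37+0-7=30
Step 9: prey: 1+0-0=1; pred: 30+0-6=24
Step 10: prey: 1+0-0=1; pred: 24+0-4=20
Step 11: prey: 1+0-0=1; pred: 20+0-4=16
Step 12: prey: 1+0-0=1; pred: 16+0-3=13
Max prey = 53 at step 1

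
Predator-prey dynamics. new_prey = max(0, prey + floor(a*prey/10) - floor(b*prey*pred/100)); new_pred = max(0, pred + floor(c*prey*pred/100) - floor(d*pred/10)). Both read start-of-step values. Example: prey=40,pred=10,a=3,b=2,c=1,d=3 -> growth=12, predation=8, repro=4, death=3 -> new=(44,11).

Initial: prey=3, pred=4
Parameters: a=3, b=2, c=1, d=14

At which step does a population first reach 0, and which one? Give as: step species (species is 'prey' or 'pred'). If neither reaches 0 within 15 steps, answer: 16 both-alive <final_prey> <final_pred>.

Step 1: prey: 3+0-0=3; pred: 4+0-5=0
First extinction: pred at step 1

Answer: 1 pred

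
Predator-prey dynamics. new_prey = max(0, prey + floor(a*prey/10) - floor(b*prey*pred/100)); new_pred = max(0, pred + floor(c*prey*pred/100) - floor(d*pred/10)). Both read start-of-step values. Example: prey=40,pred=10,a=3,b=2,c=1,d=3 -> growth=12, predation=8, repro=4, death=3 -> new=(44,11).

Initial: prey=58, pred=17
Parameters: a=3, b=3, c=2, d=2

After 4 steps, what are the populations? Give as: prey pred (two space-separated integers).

Answer: 0 49

Derivation:
Step 1: prey: 58+17-29=46; pred: 17+19-3=33
Step 2: prey: 46+13-45=14; pred: 33+30-6=57
Step 3: prey: 14+4-23=0; pred: 57+15-11=61
Step 4: prey: 0+0-0=0; pred: 61+0-12=49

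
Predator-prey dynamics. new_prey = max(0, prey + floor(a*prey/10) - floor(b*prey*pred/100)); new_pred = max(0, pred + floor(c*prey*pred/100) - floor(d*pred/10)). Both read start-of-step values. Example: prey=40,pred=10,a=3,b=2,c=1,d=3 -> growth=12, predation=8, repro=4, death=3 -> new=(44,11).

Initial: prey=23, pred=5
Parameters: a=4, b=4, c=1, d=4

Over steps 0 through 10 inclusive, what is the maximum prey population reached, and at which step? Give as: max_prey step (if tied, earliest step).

Answer: 101 8

Derivation:
Step 1: prey: 23+9-4=28; pred: 5+1-2=4
Step 2: prey: 28+11-4=35; pred: 4+1-1=4
Step 3: prey: 35+14-5=44; pred: 4+1-1=4
Step 4: prey: 44+17-7=54; pred: 4+1-1=4
Step 5: prey: 54+21-8=67; pred: 4+2-1=5
Step 6: prey: 67+26-13=80; pred: 5+3-2=6
Step 7: prey: 80+32-19=93; pred: 6+4-2=8
Step 8: prey: 93+37-29=101; pred: 8+7-3=12
Step 9: prey: 101+40-48=93; pred: 12+12-4=20
Step 10: prey: 93+37-74=56; pred: 20+18-8=30
Max prey = 101 at step 8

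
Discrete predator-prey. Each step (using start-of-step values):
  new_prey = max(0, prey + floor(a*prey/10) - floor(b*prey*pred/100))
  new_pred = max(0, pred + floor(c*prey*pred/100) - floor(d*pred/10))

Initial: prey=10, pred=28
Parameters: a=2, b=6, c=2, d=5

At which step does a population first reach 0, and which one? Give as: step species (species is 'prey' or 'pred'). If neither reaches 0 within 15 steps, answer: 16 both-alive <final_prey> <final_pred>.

Step 1: prey: 10+2-16=0; pred: 28+5-14=19
First extinction: prey at step 1

Answer: 1 prey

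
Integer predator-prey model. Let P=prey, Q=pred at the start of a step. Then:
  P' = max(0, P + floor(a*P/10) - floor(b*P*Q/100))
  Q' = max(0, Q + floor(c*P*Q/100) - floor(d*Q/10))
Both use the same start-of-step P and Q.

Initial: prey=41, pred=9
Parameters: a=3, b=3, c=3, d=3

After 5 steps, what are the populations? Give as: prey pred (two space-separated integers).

Step 1: prey: 41+12-11=42; pred: 9+11-2=18
Step 2: prey: 42+12-22=32; pred: 18+22-5=35
Step 3: prey: 32+9-33=8; pred: 35+33-10=58
Step 4: prey: 8+2-13=0; pred: 58+13-17=54
Step 5: prey: 0+0-0=0; pred: 54+0-16=38

Answer: 0 38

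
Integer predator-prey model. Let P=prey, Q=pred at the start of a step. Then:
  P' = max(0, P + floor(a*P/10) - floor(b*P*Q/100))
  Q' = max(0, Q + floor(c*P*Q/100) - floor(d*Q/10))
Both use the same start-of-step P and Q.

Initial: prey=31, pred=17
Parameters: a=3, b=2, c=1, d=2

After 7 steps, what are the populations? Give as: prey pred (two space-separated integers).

Answer: 13 22

Derivation:
Step 1: prey: 31+9-10=30; pred: 17+5-3=19
Step 2: prey: 30+9-11=28; pred: 19+5-3=21
Step 3: prey: 28+8-11=25; pred: 21+5-4=22
Step 4: prey: 25+7-11=21; pred: 22+5-4=23
Step 5: prey: 21+6-9=18; pred: 23+4-4=23
Step 6: prey: 18+5-8=15; pred: 23+4-4=23
Step 7: prey: 15+4-6=13; pred: 23+3-4=22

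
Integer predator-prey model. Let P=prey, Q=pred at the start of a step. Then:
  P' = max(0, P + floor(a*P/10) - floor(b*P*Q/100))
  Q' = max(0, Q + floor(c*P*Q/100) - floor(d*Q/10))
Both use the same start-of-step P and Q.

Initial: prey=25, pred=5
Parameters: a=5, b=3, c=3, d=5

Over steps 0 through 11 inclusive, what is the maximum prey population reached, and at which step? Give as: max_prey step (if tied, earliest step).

Answer: 55 3

Derivation:
Step 1: prey: 25+12-3=34; pred: 5+3-2=6
Step 2: prey: 34+17-6=45; pred: 6+6-3=9
Step 3: prey: 45+22-12=55; pred: 9+12-4=17
Step 4: prey: 55+27-28=54; pred: 17+28-8=37
Step 5: prey: 54+27-59=22; pred: 37+59-18=78
Step 6: prey: 22+11-51=0; pred: 78+51-39=90
Step 7: prey: 0+0-0=0; pred: 90+0-45=45
Step 8: prey: 0+0-0=0; pred: 45+0-22=23
Step 9: prey: 0+0-0=0; pred: 23+0-11=12
Step 10: prey: 0+0-0=0; pred: 12+0-6=6
Step 11: prey: 0+0-0=0; pred: 6+0-3=3
Max prey = 55 at step 3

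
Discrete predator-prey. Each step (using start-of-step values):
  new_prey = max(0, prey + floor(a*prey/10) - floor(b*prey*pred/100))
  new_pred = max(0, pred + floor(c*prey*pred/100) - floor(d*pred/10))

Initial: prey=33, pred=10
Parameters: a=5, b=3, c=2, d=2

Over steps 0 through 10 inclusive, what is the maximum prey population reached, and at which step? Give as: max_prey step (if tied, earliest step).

Step 1: prey: 33+16-9=40; pred: 10+6-2=14
Step 2: prey: 40+20-16=44; pred: 14+11-2=23
Step 3: prey: 44+22-30=36; pred: 23+20-4=39
Step 4: prey: 36+18-42=12; pred: 39+28-7=60
Step 5: prey: 12+6-21=0; pred: 60+14-12=62
Step 6: prey: 0+0-0=0; pred: 62+0-12=50
Step 7: prey: 0+0-0=0; pred: 50+0-10=40
Step 8: prey: 0+0-0=0; pred: 40+0-8=32
Step 9: prey: 0+0-0=0; pred: 32+0-6=26
Step 10: prey: 0+0-0=0; pred: 26+0-5=21
Max prey = 44 at step 2

Answer: 44 2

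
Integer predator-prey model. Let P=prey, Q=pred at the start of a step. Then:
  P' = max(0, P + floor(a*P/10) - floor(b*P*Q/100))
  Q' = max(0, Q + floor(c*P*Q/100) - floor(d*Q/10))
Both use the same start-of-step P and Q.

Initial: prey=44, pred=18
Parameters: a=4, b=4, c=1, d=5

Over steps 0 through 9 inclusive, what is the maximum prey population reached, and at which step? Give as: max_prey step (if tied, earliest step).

Answer: 75 9

Derivation:
Step 1: prey: 44+17-31=30; pred: 18+7-9=16
Step 2: prey: 30+12-19=23; pred: 16+4-8=12
Step 3: prey: 23+9-11=21; pred: 12+2-6=8
Step 4: prey: 21+8-6=23; pred: 8+1-4=5
Step 5: prey: 23+9-4=28; pred: 5+1-2=4
Step 6: prey: 28+11-4=35; pred: 4+1-2=3
Step 7: prey: 35+14-4=45; pred: 3+1-1=3
Step 8: prey: 45+18-5=58; pred: 3+1-1=3
Step 9: prey: 58+23-6=75; pred: 3+1-1=3
Max prey = 75 at step 9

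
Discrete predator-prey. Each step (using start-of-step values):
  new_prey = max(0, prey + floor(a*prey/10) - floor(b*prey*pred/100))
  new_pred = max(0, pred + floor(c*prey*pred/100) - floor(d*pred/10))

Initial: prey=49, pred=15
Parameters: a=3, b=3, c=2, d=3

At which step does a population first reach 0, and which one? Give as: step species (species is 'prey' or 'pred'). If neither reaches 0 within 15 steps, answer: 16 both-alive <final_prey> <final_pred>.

Answer: 4 prey

Derivation:
Step 1: prey: 49+14-22=41; pred: 15+14-4=25
Step 2: prey: 41+12-30=23; pred: 25+20-7=38
Step 3: prey: 23+6-26=3; pred: 38+17-11=44
Step 4: prey: 3+0-3=0; pred: 44+2-13=33
First extinction: prey at step 4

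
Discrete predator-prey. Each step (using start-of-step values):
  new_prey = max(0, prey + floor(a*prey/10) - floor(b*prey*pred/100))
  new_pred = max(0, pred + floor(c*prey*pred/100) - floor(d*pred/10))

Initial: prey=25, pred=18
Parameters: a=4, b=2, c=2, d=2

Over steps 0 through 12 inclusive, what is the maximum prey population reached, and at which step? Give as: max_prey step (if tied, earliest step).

Step 1: prey: 25+10-9=26; pred: 18+9-3=24
Step 2: prey: 26+10-12=24; pred: 24+12-4=32
Step 3: prey: 24+9-15=18; pred: 32+15-6=41
Step 4: prey: 18+7-14=11; pred: 41+14-8=47
Step 5: prey: 11+4-10=5; pred: 47+10-9=48
Step 6: prey: 5+2-4=3; pred: 48+4-9=43
Step 7: prey: 3+1-2=2; pred: 43+2-8=37
Step 8: prey: 2+0-1=1; pred: 37+1-7=31
Step 9: prey: 1+0-0=1; pred: 31+0-6=25
Step 10: prey: 1+0-0=1; pred: 25+0-5=20
Step 11: prey: 1+0-0=1; pred: 20+0-4=16
Step 12: prey: 1+0-0=1; pred: 16+0-3=13
Max prey = 26 at step 1

Answer: 26 1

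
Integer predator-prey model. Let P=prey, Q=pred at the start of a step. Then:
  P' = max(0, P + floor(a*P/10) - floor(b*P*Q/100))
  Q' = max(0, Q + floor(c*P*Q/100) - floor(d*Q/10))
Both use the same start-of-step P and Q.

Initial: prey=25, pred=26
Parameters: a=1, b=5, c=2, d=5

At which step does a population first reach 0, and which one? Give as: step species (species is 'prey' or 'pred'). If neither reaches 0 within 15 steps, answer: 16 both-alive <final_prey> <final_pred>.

Answer: 1 prey

Derivation:
Step 1: prey: 25+2-32=0; pred: 26+13-13=26
First extinction: prey at step 1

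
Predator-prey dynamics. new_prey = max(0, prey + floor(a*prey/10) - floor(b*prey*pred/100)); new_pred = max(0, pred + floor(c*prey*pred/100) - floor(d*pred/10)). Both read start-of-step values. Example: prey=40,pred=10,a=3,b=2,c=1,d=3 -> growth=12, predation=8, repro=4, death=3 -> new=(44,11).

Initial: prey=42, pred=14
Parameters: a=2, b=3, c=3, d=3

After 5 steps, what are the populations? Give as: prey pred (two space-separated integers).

Step 1: prey: 42+8-17=33; pred: 14+17-4=27
Step 2: prey: 33+6-26=13; pred: 27+26-8=45
Step 3: prey: 13+2-17=0; pred: 45+17-13=49
Step 4: prey: 0+0-0=0; pred: 49+0-14=35
Step 5: prey: 0+0-0=0; pred: 35+0-10=25

Answer: 0 25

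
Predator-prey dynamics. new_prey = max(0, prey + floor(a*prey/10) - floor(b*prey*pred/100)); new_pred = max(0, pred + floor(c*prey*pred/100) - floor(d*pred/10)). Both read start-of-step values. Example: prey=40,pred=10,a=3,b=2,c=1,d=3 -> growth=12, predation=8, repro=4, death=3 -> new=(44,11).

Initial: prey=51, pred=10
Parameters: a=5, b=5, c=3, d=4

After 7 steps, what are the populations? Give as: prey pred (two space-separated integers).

Step 1: prey: 51+25-25=51; pred: 10+15-4=21
Step 2: prey: 51+25-53=23; pred: 21+32-8=45
Step 3: prey: 23+11-51=0; pred: 45+31-18=58
Step 4: prey: 0+0-0=0; pred: 58+0-23=35
Step 5: prey: 0+0-0=0; pred: 35+0-14=21
Step 6: prey: 0+0-0=0; pred: 21+0-8=13
Step 7: prey: 0+0-0=0; pred: 13+0-5=8

Answer: 0 8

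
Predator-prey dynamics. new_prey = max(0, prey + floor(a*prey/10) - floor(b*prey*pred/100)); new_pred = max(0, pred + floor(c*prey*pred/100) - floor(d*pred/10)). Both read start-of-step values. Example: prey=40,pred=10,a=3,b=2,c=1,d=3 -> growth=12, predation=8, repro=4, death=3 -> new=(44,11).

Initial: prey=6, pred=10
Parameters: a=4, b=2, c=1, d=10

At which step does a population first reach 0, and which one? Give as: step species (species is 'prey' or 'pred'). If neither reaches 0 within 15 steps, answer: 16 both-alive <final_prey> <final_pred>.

Step 1: prey: 6+2-1=7; pred: 10+0-10=0
First extinction: pred at step 1

Answer: 1 pred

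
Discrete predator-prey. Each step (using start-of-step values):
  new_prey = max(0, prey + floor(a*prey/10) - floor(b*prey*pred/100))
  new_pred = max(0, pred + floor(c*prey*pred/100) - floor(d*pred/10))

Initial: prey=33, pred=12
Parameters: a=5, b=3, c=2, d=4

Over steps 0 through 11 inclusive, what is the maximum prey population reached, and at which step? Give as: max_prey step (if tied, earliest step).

Answer: 40 2

Derivation:
Step 1: prey: 33+16-11=38; pred: 12+7-4=15
Step 2: prey: 38+19-17=40; pred: 15+11-6=20
Step 3: prey: 40+20-24=36; pred: 20+16-8=28
Step 4: prey: 36+18-30=24; pred: 28+20-11=37
Step 5: prey: 24+12-26=10; pred: 37+17-14=40
Step 6: prey: 10+5-12=3; pred: 40+8-16=32
Step 7: prey: 3+1-2=2; pred: 32+1-12=21
Step 8: prey: 2+1-1=2; pred: 21+0-8=13
Step 9: prey: 2+1-0=3; pred: 13+0-5=8
Step 10: prey: 3+1-0=4; pred: 8+0-3=5
Step 11: prey: 4+2-0=6; pred: 5+0-2=3
Max prey = 40 at step 2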